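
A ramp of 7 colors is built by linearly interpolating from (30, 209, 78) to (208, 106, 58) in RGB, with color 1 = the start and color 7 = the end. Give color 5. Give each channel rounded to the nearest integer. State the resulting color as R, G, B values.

With 7 swatches and endpoints inclusive, swatch 5 sits at t = (5 − 1)/(7 − 1) = 4/6 ≈ 0.6667.
R = 30 + 0.6667 × (208 − 30) = 148.673 → 149
G = 209 + 0.6667 × (106 − 209) = 140.33 → 140
B = 78 + 0.6667 × (58 − 78) = 64.666 → 65

(149, 140, 65)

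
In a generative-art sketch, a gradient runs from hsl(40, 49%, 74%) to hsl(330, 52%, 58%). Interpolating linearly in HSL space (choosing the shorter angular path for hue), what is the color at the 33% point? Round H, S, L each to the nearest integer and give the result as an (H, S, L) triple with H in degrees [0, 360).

(17, 50, 69)

Hue: 330 − 40 = 290°, but |290| > 180 so the shorter arc goes the other way: Δh = 290 − 360 = -70°.
H = 40 + 0.33 × (-70) = 16.9 → 17°
S = 49 + 0.33 × (52 − 49) = 49.99 → 50%
L = 74 + 0.33 × (58 − 74) = 68.72 → 69%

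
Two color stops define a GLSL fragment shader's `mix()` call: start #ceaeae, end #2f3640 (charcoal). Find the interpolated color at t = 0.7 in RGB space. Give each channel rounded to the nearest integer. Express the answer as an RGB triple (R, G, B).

#ceaeae → (206, 174, 174); #2f3640 → (47, 54, 64).
R = 206 + 0.7 × (47 − 206) = 206 + 0.7 × -159 = 94.7 → 95
G = 174 + 0.7 × (54 − 174) = 174 + 0.7 × -120 = 90 → 90
B = 174 + 0.7 × (64 − 174) = 174 + 0.7 × -110 = 97 → 97

(95, 90, 97)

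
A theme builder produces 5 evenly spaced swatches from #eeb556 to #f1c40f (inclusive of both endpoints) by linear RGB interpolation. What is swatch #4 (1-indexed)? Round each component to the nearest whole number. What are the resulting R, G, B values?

With 5 swatches and endpoints inclusive, swatch 4 sits at t = (4 − 1)/(5 − 1) = 3/4 ≈ 0.75.
#eeb556 → (238, 181, 86); #f1c40f → (241, 196, 15).
R = 238 + 0.75 × (241 − 238) = 240.25 → 240
G = 181 + 0.75 × (196 − 181) = 192.25 → 192
B = 86 + 0.75 × (15 − 86) = 32.75 → 33

(240, 192, 33)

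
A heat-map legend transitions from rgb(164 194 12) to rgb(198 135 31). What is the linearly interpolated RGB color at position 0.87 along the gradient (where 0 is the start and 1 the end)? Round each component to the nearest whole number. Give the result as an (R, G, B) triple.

(194, 143, 29)

R = 164 + 0.87 × (198 − 164) = 164 + 0.87 × 34 = 193.58 → 194
G = 194 + 0.87 × (135 − 194) = 194 + 0.87 × -59 = 142.67 → 143
B = 12 + 0.87 × (31 − 12) = 12 + 0.87 × 19 = 28.53 → 29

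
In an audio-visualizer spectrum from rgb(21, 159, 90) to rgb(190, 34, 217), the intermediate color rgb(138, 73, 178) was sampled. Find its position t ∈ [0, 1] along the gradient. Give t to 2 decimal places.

0.69

Invert the lerp on the R channel (largest span, 169): t = (138 − 21) / (190 − 21) = 117/169 = 0.69231.
Check on G: (73 − 159)/(34 − 159) = 0.688 ✓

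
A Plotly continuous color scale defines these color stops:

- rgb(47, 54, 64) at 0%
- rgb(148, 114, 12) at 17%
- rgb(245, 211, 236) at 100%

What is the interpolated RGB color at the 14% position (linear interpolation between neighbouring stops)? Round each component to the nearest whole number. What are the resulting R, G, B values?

(130, 103, 21)

14% lies between the 0% and 17% stops, so the local fraction is t = (14 − 0)/(17 − 0) = 14/17 ≈ 0.8235.
R = 47 + 0.8235 × (148 − 47) = 130.173 → 130
G = 54 + 0.8235 × (114 − 54) = 103.41 → 103
B = 64 + 0.8235 × (12 − 64) = 21.178 → 21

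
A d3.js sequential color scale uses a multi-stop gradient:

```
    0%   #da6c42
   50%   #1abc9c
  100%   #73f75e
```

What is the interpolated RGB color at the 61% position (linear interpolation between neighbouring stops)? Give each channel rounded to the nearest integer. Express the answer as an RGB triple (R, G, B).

61% lies between the 50% and 100% stops, so the local fraction is t = (61 − 50)/(100 − 50) = 11/50 ≈ 0.22.
#1abc9c → (26, 188, 156); #73f75e → (115, 247, 94).
R = 26 + 0.22 × (115 − 26) = 45.58 → 46
G = 188 + 0.22 × (247 − 188) = 200.98 → 201
B = 156 + 0.22 × (94 − 156) = 142.36 → 142

(46, 201, 142)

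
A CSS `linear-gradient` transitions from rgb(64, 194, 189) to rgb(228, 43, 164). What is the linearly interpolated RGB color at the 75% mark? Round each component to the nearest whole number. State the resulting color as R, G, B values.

(187, 81, 170)

75% corresponds to t = 0.75.
R = 64 + 0.75 × (228 − 64) = 64 + 0.75 × 164 = 187 → 187
G = 194 + 0.75 × (43 − 194) = 194 + 0.75 × -151 = 80.75 → 81
B = 189 + 0.75 × (164 − 189) = 189 + 0.75 × -25 = 170.25 → 170
So the blended color is (187, 81, 170), about #bb51aa.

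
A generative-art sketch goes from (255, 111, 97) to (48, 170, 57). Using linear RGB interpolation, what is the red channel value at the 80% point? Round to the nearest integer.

89

R = 255 + 0.8 × (48 − 255) = 89.4 → 89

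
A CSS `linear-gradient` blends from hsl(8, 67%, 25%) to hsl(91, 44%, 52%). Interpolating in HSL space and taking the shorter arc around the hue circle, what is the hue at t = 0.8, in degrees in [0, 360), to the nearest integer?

Hue arc: Δh = 91 − 8 = 83° (|Δh| ≤ 180, already the shorter path).
H = 8 + 0.8 × (83) = 74.4 → 74°

74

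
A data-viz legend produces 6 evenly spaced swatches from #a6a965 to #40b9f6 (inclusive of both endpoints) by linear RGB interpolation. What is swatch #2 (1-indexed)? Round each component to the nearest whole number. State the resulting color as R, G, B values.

(146, 172, 130)

With 6 swatches and endpoints inclusive, swatch 2 sits at t = (2 − 1)/(6 − 1) = 1/5 ≈ 0.2.
#a6a965 → (166, 169, 101); #40b9f6 → (64, 185, 246).
R = 166 + 0.2 × (64 − 166) = 145.6 → 146
G = 169 + 0.2 × (185 − 169) = 172.2 → 172
B = 101 + 0.2 × (246 − 101) = 130 → 130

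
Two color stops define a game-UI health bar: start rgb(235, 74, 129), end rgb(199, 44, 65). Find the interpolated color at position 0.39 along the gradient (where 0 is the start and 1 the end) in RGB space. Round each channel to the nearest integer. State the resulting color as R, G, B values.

R = 235 + 0.39 × (199 − 235) = 235 + 0.39 × -36 = 220.96 → 221
G = 74 + 0.39 × (44 − 74) = 74 + 0.39 × -30 = 62.3 → 62
B = 129 + 0.39 × (65 − 129) = 129 + 0.39 × -64 = 104.04 → 104

(221, 62, 104)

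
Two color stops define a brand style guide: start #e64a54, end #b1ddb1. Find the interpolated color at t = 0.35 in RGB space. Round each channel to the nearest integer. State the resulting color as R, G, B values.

(211, 125, 117)

#e64a54 → (230, 74, 84); #b1ddb1 → (177, 221, 177).
R = 230 + 0.35 × (177 − 230) = 230 + 0.35 × -53 = 211.45 → 211
G = 74 + 0.35 × (221 − 74) = 74 + 0.35 × 147 = 125.45 → 125
B = 84 + 0.35 × (177 − 84) = 84 + 0.35 × 93 = 116.55 → 117
So the blended color is (211, 125, 117), about #d37d75.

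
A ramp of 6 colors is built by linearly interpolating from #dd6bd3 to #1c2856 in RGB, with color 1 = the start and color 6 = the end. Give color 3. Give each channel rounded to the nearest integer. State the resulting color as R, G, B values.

(144, 80, 161)

With 6 swatches and endpoints inclusive, swatch 3 sits at t = (3 − 1)/(6 − 1) = 2/5 ≈ 0.4.
#dd6bd3 → (221, 107, 211); #1c2856 → (28, 40, 86).
R = 221 + 0.4 × (28 − 221) = 143.8 → 144
G = 107 + 0.4 × (40 − 107) = 80.2 → 80
B = 211 + 0.4 × (86 − 211) = 161 → 161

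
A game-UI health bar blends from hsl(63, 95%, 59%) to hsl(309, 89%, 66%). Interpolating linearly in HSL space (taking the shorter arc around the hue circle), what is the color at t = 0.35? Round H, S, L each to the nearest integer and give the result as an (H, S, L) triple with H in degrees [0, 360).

(23, 93, 61)

Hue: 309 − 63 = 246°, but |246| > 180 so the shorter arc goes the other way: Δh = 246 − 360 = -114°.
H = 63 + 0.35 × (-114) = 23.1 → 23°
S = 95 + 0.35 × (89 − 95) = 92.9 → 93%
L = 59 + 0.35 × (66 − 59) = 61.45 → 61%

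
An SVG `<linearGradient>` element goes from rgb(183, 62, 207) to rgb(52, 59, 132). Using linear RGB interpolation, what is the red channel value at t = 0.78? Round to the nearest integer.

81

R = 183 + 0.78 × (52 − 183) = 80.82 → 81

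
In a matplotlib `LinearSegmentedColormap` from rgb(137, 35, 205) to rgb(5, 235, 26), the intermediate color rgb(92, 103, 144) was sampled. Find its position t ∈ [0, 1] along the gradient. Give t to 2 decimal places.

0.34

Invert the lerp on the G channel (largest span, 200): t = (103 − 35) / (235 − 35) = 68/200 = 0.34.
Check on R: (92 − 137)/(5 − 137) = 0.3409 ✓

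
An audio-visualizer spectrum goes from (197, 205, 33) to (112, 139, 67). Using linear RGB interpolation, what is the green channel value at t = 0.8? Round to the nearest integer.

G = 205 + 0.8 × (139 − 205) = 152.2 → 152

152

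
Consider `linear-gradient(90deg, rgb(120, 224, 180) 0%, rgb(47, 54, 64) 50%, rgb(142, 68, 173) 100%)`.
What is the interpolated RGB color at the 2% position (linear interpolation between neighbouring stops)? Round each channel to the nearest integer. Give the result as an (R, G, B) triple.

(117, 217, 175)

2% lies between the 0% and 50% stops, so the local fraction is t = (2 − 0)/(50 − 0) = 2/50 ≈ 0.04.
R = 120 + 0.04 × (47 − 120) = 117.08 → 117
G = 224 + 0.04 × (54 − 224) = 217.2 → 217
B = 180 + 0.04 × (64 − 180) = 175.36 → 175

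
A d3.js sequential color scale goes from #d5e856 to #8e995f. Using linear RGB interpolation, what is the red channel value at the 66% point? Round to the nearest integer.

166

R₁ = 213 (from #d5e856), R₂ = 142 (from #8e995f).
R = 213 + 0.66 × (142 − 213) = 166.14 → 166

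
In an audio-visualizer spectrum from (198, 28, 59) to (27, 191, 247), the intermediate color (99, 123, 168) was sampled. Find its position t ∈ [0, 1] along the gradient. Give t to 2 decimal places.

0.58

Invert the lerp on the B channel (largest span, 188): t = (168 − 59) / (247 − 59) = 109/188 = 0.57979.
Check on R: (99 − 198)/(27 − 198) = 0.5789 ✓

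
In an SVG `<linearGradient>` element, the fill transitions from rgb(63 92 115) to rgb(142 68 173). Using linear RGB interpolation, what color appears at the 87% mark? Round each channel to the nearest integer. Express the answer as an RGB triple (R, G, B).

(132, 71, 165)

87% corresponds to t = 0.87.
R = 63 + 0.87 × (142 − 63) = 63 + 0.87 × 79 = 131.73 → 132
G = 92 + 0.87 × (68 − 92) = 92 + 0.87 × -24 = 71.12 → 71
B = 115 + 0.87 × (173 − 115) = 115 + 0.87 × 58 = 165.46 → 165
So the blended color is (132, 71, 165), about #8447a5.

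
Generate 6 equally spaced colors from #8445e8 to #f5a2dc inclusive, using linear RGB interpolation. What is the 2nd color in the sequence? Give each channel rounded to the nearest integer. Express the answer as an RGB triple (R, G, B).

With 6 swatches and endpoints inclusive, swatch 2 sits at t = (2 − 1)/(6 − 1) = 1/5 ≈ 0.2.
#8445e8 → (132, 69, 232); #f5a2dc → (245, 162, 220).
R = 132 + 0.2 × (245 − 132) = 154.6 → 155
G = 69 + 0.2 × (162 − 69) = 87.6 → 88
B = 232 + 0.2 × (220 − 232) = 229.6 → 230

(155, 88, 230)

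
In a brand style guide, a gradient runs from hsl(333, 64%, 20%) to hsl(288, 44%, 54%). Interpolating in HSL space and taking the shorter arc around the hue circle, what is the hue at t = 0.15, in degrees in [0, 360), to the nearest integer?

Hue arc: Δh = 288 − 333 = -45° (|Δh| ≤ 180, already the shorter path).
H = 333 + 0.15 × (-45) = 326.25 → 326°

326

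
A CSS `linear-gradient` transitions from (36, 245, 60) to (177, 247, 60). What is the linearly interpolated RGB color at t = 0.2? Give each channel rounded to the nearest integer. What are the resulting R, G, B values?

R = 36 + 0.2 × (177 − 36) = 36 + 0.2 × 141 = 64.2 → 64
G = 245 + 0.2 × (247 − 245) = 245 + 0.2 × 2 = 245.4 → 245
B = 60 + 0.2 × (60 − 60) = 60 + 0.2 × 0 = 60 → 60

(64, 245, 60)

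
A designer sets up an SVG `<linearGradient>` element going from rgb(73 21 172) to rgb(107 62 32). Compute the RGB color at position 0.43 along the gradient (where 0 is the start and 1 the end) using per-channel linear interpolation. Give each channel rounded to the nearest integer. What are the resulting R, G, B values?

(88, 39, 112)

R = 73 + 0.43 × (107 − 73) = 73 + 0.43 × 34 = 87.62 → 88
G = 21 + 0.43 × (62 − 21) = 21 + 0.43 × 41 = 38.63 → 39
B = 172 + 0.43 × (32 − 172) = 172 + 0.43 × -140 = 111.8 → 112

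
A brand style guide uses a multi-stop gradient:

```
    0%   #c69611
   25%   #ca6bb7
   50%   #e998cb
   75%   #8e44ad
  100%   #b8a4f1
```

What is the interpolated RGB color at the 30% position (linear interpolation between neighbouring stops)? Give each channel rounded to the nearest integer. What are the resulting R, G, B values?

(208, 116, 187)

30% lies between the 25% and 50% stops, so the local fraction is t = (30 − 25)/(50 − 25) = 5/25 ≈ 0.2.
#ca6bb7 → (202, 107, 183); #e998cb → (233, 152, 203).
R = 202 + 0.2 × (233 − 202) = 208.2 → 208
G = 107 + 0.2 × (152 − 107) = 116 → 116
B = 183 + 0.2 × (203 − 183) = 187 → 187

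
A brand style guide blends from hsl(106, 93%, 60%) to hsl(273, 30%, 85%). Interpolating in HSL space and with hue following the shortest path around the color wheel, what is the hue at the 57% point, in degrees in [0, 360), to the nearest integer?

201

Hue arc: Δh = 273 − 106 = 167° (|Δh| ≤ 180, already the shorter path).
H = 106 + 0.57 × (167) = 201.19 → 201°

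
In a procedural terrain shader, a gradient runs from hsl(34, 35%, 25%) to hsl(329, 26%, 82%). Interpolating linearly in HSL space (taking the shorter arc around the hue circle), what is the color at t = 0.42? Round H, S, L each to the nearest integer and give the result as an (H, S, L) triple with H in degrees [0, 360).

Hue: 329 − 34 = 295°, but |295| > 180 so the shorter arc goes the other way: Δh = 295 − 360 = -65°.
H = 34 + 0.42 × (-65) = 6.7 → 7°
S = 35 + 0.42 × (26 − 35) = 31.22 → 31%
L = 25 + 0.42 × (82 − 25) = 48.94 → 49%

(7, 31, 49)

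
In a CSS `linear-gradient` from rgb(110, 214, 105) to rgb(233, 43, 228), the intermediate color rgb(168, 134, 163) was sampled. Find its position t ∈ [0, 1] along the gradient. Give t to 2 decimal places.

Invert the lerp on the G channel (largest span, 171): t = (134 − 214) / (43 − 214) = -80/-171 = 0.46784.
Check on R: (168 − 110)/(233 − 110) = 0.4715 ✓

0.47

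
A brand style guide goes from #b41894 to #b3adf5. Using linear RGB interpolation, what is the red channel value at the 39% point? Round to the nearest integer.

R₁ = 180 (from #b41894), R₂ = 179 (from #b3adf5).
R = 180 + 0.39 × (179 − 180) = 179.61 → 180

180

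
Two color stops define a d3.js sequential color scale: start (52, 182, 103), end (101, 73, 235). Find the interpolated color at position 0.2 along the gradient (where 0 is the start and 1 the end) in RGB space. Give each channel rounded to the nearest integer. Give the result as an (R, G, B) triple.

(62, 160, 129)

R = 52 + 0.2 × (101 − 52) = 52 + 0.2 × 49 = 61.8 → 62
G = 182 + 0.2 × (73 − 182) = 182 + 0.2 × -109 = 160.2 → 160
B = 103 + 0.2 × (235 − 103) = 103 + 0.2 × 132 = 129.4 → 129
So the blended color is (62, 160, 129), about #3ea081.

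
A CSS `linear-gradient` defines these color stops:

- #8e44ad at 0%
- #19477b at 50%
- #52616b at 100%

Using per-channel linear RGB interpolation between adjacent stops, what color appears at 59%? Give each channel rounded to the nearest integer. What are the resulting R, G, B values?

59% lies between the 50% and 100% stops, so the local fraction is t = (59 − 50)/(100 − 50) = 9/50 ≈ 0.18.
#19477b → (25, 71, 123); #52616b → (82, 97, 107).
R = 25 + 0.18 × (82 − 25) = 35.26 → 35
G = 71 + 0.18 × (97 − 71) = 75.68 → 76
B = 123 + 0.18 × (107 − 123) = 120.12 → 120

(35, 76, 120)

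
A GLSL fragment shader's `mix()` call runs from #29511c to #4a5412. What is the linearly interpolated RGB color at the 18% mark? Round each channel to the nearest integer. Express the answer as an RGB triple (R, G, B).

#29511c → (41, 81, 28); #4a5412 → (74, 84, 18).
18% corresponds to t = 0.18.
R = 41 + 0.18 × (74 − 41) = 41 + 0.18 × 33 = 46.94 → 47
G = 81 + 0.18 × (84 − 81) = 81 + 0.18 × 3 = 81.54 → 82
B = 28 + 0.18 × (18 − 28) = 28 + 0.18 × -10 = 26.2 → 26

(47, 82, 26)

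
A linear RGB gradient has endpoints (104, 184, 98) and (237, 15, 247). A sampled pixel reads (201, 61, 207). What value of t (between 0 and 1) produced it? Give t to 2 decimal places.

0.73

Invert the lerp on the G channel (largest span, 169): t = (61 − 184) / (15 − 184) = -123/-169 = 0.72781.
Check on R: (201 − 104)/(237 − 104) = 0.7293 ✓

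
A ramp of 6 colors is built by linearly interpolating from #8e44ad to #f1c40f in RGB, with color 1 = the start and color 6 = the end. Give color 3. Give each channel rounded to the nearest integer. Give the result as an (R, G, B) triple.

With 6 swatches and endpoints inclusive, swatch 3 sits at t = (3 − 1)/(6 − 1) = 2/5 ≈ 0.4.
#8e44ad → (142, 68, 173); #f1c40f → (241, 196, 15).
R = 142 + 0.4 × (241 − 142) = 181.6 → 182
G = 68 + 0.4 × (196 − 68) = 119.2 → 119
B = 173 + 0.4 × (15 − 173) = 109.8 → 110

(182, 119, 110)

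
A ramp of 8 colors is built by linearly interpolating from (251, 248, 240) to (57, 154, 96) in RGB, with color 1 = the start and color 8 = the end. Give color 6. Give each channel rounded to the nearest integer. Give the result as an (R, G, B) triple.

(112, 181, 137)

With 8 swatches and endpoints inclusive, swatch 6 sits at t = (6 − 1)/(8 − 1) = 5/7 ≈ 0.7143.
R = 251 + 0.7143 × (57 − 251) = 112.426 → 112
G = 248 + 0.7143 × (154 − 248) = 180.856 → 181
B = 240 + 0.7143 × (96 − 240) = 137.141 → 137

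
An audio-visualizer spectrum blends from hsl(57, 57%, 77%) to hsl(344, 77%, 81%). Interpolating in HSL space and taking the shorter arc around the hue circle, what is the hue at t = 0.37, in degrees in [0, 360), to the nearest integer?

30

Hue: 344 − 57 = 287°, but |287| > 180 so the shorter arc goes the other way: Δh = 287 − 360 = -73°.
H = 57 + 0.37 × (-73) = 29.99 → 30°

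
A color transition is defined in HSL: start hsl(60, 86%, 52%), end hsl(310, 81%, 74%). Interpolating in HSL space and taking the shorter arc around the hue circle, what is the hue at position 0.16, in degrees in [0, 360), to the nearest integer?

42

Hue: 310 − 60 = 250°, but |250| > 180 so the shorter arc goes the other way: Δh = 250 − 360 = -110°.
H = 60 + 0.16 × (-110) = 42.4 → 42°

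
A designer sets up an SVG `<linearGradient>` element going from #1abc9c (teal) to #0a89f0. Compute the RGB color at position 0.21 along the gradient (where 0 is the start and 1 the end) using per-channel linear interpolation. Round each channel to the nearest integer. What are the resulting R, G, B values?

#1abc9c → (26, 188, 156); #0a89f0 → (10, 137, 240).
R = 26 + 0.21 × (10 − 26) = 26 + 0.21 × -16 = 22.64 → 23
G = 188 + 0.21 × (137 − 188) = 188 + 0.21 × -51 = 177.29 → 177
B = 156 + 0.21 × (240 − 156) = 156 + 0.21 × 84 = 173.64 → 174
So the blended color is (23, 177, 174), about #17b1ae.

(23, 177, 174)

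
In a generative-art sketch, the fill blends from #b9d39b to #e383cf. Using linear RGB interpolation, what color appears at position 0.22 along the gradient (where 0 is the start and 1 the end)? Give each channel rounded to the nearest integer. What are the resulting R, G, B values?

(194, 193, 166)

#b9d39b → (185, 211, 155); #e383cf → (227, 131, 207).
R = 185 + 0.22 × (227 − 185) = 185 + 0.22 × 42 = 194.24 → 194
G = 211 + 0.22 × (131 − 211) = 211 + 0.22 × -80 = 193.4 → 193
B = 155 + 0.22 × (207 − 155) = 155 + 0.22 × 52 = 166.44 → 166
So the blended color is (194, 193, 166), about #c2c1a6.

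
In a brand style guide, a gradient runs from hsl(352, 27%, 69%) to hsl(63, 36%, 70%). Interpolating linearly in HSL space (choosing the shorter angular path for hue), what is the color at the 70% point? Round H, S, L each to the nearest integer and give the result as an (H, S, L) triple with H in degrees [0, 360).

Hue: 63 − 352 = -289°, but |-289| > 180 so the shorter arc goes the other way: Δh = -289 + 360 = 71°.
H = 352 + 0.7 × (71) = 401.7 → 402 → 402 mod 360 = 42°
S = 27 + 0.7 × (36 − 27) = 33.3 → 33%
L = 69 + 0.7 × (70 − 69) = 69.7 → 70%

(42, 33, 70)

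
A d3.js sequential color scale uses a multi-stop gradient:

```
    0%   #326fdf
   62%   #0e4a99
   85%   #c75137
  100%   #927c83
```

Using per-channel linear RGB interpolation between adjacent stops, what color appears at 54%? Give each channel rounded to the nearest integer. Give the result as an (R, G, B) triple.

54% lies between the 0% and 62% stops, so the local fraction is t = (54 − 0)/(62 − 0) = 54/62 ≈ 0.871.
#326fdf → (50, 111, 223); #0e4a99 → (14, 74, 153).
R = 50 + 0.871 × (14 − 50) = 18.644 → 19
G = 111 + 0.871 × (74 − 111) = 78.773 → 79
B = 223 + 0.871 × (153 − 223) = 162.03 → 162

(19, 79, 162)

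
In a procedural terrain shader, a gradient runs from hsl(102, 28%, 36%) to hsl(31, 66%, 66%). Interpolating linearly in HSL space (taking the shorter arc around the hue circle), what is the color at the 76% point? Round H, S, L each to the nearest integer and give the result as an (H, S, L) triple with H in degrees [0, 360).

(48, 57, 59)

Hue arc: Δh = 31 − 102 = -71° (|Δh| ≤ 180, already the shorter path).
H = 102 + 0.76 × (-71) = 48.04 → 48°
S = 28 + 0.76 × (66 − 28) = 56.88 → 57%
L = 36 + 0.76 × (66 − 36) = 58.8 → 59%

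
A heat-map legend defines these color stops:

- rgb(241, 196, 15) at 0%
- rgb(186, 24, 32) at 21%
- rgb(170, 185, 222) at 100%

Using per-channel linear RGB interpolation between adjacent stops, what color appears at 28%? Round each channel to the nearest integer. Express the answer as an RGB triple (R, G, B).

28% lies between the 21% and 100% stops, so the local fraction is t = (28 − 21)/(100 − 21) = 7/79 ≈ 0.0886.
R = 186 + 0.0886 × (170 − 186) = 184.582 → 185
G = 24 + 0.0886 × (185 − 24) = 38.265 → 38
B = 32 + 0.0886 × (222 − 32) = 48.834 → 49

(185, 38, 49)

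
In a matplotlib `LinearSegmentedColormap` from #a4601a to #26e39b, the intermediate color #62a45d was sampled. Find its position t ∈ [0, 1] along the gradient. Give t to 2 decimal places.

0.52

Invert the lerp on the G channel (largest span, 131): t = (164 − 96) / (227 − 96) = 68/131 = 0.51908.
Check on R: (98 − 164)/(38 − 164) = 0.5238 ✓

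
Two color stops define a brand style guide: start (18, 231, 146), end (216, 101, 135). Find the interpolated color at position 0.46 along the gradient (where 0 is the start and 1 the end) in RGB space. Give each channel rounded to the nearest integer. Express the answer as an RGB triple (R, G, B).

(109, 171, 141)

R = 18 + 0.46 × (216 − 18) = 18 + 0.46 × 198 = 109.08 → 109
G = 231 + 0.46 × (101 − 231) = 231 + 0.46 × -130 = 171.2 → 171
B = 146 + 0.46 × (135 − 146) = 146 + 0.46 × -11 = 140.94 → 141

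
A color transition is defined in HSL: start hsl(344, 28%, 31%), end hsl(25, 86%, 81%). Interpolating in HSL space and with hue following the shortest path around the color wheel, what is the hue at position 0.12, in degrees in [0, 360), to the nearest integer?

Hue: 25 − 344 = -319°, but |-319| > 180 so the shorter arc goes the other way: Δh = -319 + 360 = 41°.
H = 344 + 0.12 × (41) = 348.92 → 349°

349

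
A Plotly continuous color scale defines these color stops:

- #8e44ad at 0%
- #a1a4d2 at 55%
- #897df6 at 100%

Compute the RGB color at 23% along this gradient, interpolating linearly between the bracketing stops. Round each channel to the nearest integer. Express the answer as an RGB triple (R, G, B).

23% lies between the 0% and 55% stops, so the local fraction is t = (23 − 0)/(55 − 0) = 23/55 ≈ 0.4182.
#8e44ad → (142, 68, 173); #a1a4d2 → (161, 164, 210).
R = 142 + 0.4182 × (161 − 142) = 149.946 → 150
G = 68 + 0.4182 × (164 − 68) = 108.147 → 108
B = 173 + 0.4182 × (210 − 173) = 188.473 → 188

(150, 108, 188)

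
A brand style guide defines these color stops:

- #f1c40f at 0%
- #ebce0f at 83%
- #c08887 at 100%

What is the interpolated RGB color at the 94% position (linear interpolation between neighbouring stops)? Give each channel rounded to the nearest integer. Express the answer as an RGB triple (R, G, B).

94% lies between the 83% and 100% stops, so the local fraction is t = (94 − 83)/(100 − 83) = 11/17 ≈ 0.6471.
#ebce0f → (235, 206, 15); #c08887 → (192, 136, 135).
R = 235 + 0.6471 × (192 − 235) = 207.175 → 207
G = 206 + 0.6471 × (136 − 206) = 160.703 → 161
B = 15 + 0.6471 × (135 − 15) = 92.652 → 93

(207, 161, 93)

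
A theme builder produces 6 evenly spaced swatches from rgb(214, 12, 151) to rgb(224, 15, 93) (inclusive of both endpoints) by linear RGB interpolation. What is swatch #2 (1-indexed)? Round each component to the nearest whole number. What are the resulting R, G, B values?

(216, 13, 139)

With 6 swatches and endpoints inclusive, swatch 2 sits at t = (2 − 1)/(6 − 1) = 1/5 ≈ 0.2.
R = 214 + 0.2 × (224 − 214) = 216 → 216
G = 12 + 0.2 × (15 − 12) = 12.6 → 13
B = 151 + 0.2 × (93 − 151) = 139.4 → 139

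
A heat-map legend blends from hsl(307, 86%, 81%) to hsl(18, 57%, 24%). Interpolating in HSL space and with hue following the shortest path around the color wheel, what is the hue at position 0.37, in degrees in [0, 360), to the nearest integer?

Hue: 18 − 307 = -289°, but |-289| > 180 so the shorter arc goes the other way: Δh = -289 + 360 = 71°.
H = 307 + 0.37 × (71) = 333.27 → 333°

333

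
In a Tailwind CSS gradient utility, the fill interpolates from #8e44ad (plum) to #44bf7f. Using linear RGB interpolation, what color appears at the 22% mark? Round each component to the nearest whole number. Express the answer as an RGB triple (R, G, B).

#8e44ad → (142, 68, 173); #44bf7f → (68, 191, 127).
22% corresponds to t = 0.22.
R = 142 + 0.22 × (68 − 142) = 142 + 0.22 × -74 = 125.72 → 126
G = 68 + 0.22 × (191 − 68) = 68 + 0.22 × 123 = 95.06 → 95
B = 173 + 0.22 × (127 − 173) = 173 + 0.22 × -46 = 162.88 → 163

(126, 95, 163)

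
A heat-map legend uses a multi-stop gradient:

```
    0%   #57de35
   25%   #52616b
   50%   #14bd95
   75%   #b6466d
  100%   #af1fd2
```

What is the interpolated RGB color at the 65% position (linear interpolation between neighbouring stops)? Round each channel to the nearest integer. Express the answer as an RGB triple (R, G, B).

65% lies between the 50% and 75% stops, so the local fraction is t = (65 − 50)/(75 − 50) = 15/25 ≈ 0.6.
#14bd95 → (20, 189, 149); #b6466d → (182, 70, 109).
R = 20 + 0.6 × (182 − 20) = 117.2 → 117
G = 189 + 0.6 × (70 − 189) = 117.6 → 118
B = 149 + 0.6 × (109 − 149) = 125 → 125

(117, 118, 125)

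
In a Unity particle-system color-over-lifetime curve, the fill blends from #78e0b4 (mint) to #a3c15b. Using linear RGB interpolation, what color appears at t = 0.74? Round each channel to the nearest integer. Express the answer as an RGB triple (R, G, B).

(152, 201, 114)

#78e0b4 → (120, 224, 180); #a3c15b → (163, 193, 91).
R = 120 + 0.74 × (163 − 120) = 120 + 0.74 × 43 = 151.82 → 152
G = 224 + 0.74 × (193 − 224) = 224 + 0.74 × -31 = 201.06 → 201
B = 180 + 0.74 × (91 − 180) = 180 + 0.74 × -89 = 114.14 → 114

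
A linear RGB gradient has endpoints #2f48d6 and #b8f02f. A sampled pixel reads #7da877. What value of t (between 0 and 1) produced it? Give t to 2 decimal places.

Invert the lerp on the G channel (largest span, 168): t = (168 − 72) / (240 − 72) = 96/168 = 0.57143.
Check on R: (125 − 47)/(184 − 47) = 0.5693 ✓

0.57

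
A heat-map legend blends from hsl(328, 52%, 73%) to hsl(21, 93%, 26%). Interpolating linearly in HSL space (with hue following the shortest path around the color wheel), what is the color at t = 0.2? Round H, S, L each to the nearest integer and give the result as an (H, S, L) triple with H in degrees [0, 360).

(339, 60, 64)

Hue: 21 − 328 = -307°, but |-307| > 180 so the shorter arc goes the other way: Δh = -307 + 360 = 53°.
H = 328 + 0.2 × (53) = 338.6 → 339°
S = 52 + 0.2 × (93 − 52) = 60.2 → 60%
L = 73 + 0.2 × (26 − 73) = 63.6 → 64%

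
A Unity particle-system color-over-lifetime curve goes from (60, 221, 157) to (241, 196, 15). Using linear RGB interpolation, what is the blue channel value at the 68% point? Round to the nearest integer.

B = 157 + 0.68 × (15 − 157) = 60.44 → 60

60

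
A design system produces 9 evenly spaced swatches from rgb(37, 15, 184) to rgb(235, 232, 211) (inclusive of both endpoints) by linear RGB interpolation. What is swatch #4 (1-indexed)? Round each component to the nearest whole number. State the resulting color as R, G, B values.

(111, 96, 194)

With 9 swatches and endpoints inclusive, swatch 4 sits at t = (4 − 1)/(9 − 1) = 3/8 ≈ 0.375.
R = 37 + 0.375 × (235 − 37) = 111.25 → 111
G = 15 + 0.375 × (232 − 15) = 96.375 → 96
B = 184 + 0.375 × (211 − 184) = 194.125 → 194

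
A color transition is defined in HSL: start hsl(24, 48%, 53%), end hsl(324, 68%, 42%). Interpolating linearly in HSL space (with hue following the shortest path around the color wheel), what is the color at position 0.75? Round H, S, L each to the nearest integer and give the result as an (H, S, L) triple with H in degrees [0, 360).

(339, 63, 45)

Hue: 324 − 24 = 300°, but |300| > 180 so the shorter arc goes the other way: Δh = 300 − 360 = -60°.
H = 24 + 0.75 × (-60) = -21 → -21 → -21 mod 360 = 339°
S = 48 + 0.75 × (68 − 48) = 63 → 63%
L = 53 + 0.75 × (42 − 53) = 44.75 → 45%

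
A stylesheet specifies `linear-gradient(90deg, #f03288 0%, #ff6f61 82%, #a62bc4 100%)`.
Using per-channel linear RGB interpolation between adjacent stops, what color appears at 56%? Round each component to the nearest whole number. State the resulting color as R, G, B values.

(250, 92, 109)

56% lies between the 0% and 82% stops, so the local fraction is t = (56 − 0)/(82 − 0) = 56/82 ≈ 0.6829.
#f03288 → (240, 50, 136); #ff6f61 → (255, 111, 97).
R = 240 + 0.6829 × (255 − 240) = 250.244 → 250
G = 50 + 0.6829 × (111 − 50) = 91.657 → 92
B = 136 + 0.6829 × (97 − 136) = 109.367 → 109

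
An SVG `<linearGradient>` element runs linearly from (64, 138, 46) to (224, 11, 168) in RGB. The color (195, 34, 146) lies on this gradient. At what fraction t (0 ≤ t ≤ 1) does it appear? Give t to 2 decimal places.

0.82

Invert the lerp on the R channel (largest span, 160): t = (195 − 64) / (224 − 64) = 131/160 = 0.81875.
Check on G: (34 − 138)/(11 − 138) = 0.8189 ✓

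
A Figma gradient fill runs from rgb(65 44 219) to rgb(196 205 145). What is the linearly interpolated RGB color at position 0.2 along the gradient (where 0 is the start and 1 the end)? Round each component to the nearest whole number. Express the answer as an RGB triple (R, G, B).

(91, 76, 204)

R = 65 + 0.2 × (196 − 65) = 65 + 0.2 × 131 = 91.2 → 91
G = 44 + 0.2 × (205 − 44) = 44 + 0.2 × 161 = 76.2 → 76
B = 219 + 0.2 × (145 − 219) = 219 + 0.2 × -74 = 204.2 → 204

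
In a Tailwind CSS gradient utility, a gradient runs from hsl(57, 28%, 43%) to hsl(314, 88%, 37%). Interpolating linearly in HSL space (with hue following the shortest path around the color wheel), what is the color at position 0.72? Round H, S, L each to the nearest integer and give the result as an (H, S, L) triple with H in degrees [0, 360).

Hue: 314 − 57 = 257°, but |257| > 180 so the shorter arc goes the other way: Δh = 257 − 360 = -103°.
H = 57 + 0.72 × (-103) = -17.16 → -17 → -17 mod 360 = 343°
S = 28 + 0.72 × (88 − 28) = 71.2 → 71%
L = 43 + 0.72 × (37 − 43) = 38.68 → 39%

(343, 71, 39)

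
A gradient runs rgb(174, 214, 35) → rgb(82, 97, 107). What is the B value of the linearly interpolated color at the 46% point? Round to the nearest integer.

B = 35 + 0.46 × (107 − 35) = 68.12 → 68

68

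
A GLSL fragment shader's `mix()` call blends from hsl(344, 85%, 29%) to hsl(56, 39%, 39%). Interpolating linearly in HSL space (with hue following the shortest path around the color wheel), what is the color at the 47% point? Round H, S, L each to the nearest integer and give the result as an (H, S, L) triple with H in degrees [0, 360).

Hue: 56 − 344 = -288°, but |-288| > 180 so the shorter arc goes the other way: Δh = -288 + 360 = 72°.
H = 344 + 0.47 × (72) = 377.84 → 378 → 378 mod 360 = 18°
S = 85 + 0.47 × (39 − 85) = 63.38 → 63%
L = 29 + 0.47 × (39 − 29) = 33.7 → 34%

(18, 63, 34)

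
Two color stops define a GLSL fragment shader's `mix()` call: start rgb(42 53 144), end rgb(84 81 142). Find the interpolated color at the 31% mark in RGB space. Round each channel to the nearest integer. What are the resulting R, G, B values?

(55, 62, 143)

31% corresponds to t = 0.31.
R = 42 + 0.31 × (84 − 42) = 42 + 0.31 × 42 = 55.02 → 55
G = 53 + 0.31 × (81 − 53) = 53 + 0.31 × 28 = 61.68 → 62
B = 144 + 0.31 × (142 − 144) = 144 + 0.31 × -2 = 143.38 → 143
So the blended color is (55, 62, 143), about #373e8f.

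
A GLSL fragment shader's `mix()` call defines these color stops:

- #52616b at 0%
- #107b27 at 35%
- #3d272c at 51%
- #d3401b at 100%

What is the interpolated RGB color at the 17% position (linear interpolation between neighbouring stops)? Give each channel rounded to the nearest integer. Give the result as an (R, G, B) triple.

(50, 110, 74)

17% lies between the 0% and 35% stops, so the local fraction is t = (17 − 0)/(35 − 0) = 17/35 ≈ 0.4857.
#52616b → (82, 97, 107); #107b27 → (16, 123, 39).
R = 82 + 0.4857 × (16 − 82) = 49.944 → 50
G = 97 + 0.4857 × (123 − 97) = 109.628 → 110
B = 107 + 0.4857 × (39 − 107) = 73.972 → 74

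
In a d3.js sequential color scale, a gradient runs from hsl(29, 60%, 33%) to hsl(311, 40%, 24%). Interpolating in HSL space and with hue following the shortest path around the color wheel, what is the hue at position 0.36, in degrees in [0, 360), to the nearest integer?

Hue: 311 − 29 = 282°, but |282| > 180 so the shorter arc goes the other way: Δh = 282 − 360 = -78°.
H = 29 + 0.36 × (-78) = 0.92 → 1°

1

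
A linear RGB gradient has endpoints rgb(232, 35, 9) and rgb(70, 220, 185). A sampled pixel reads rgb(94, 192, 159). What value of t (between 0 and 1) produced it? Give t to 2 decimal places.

Invert the lerp on the G channel (largest span, 185): t = (192 − 35) / (220 − 35) = 157/185 = 0.84865.
Check on R: (94 − 232)/(70 − 232) = 0.8519 ✓

0.85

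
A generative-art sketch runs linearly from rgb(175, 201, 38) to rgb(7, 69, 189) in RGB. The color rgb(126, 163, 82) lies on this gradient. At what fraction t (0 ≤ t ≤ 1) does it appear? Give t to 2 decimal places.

Invert the lerp on the R channel (largest span, 168): t = (126 − 175) / (7 − 175) = -49/-168 = 0.29167.
Check on G: (163 − 201)/(69 − 201) = 0.2879 ✓

0.29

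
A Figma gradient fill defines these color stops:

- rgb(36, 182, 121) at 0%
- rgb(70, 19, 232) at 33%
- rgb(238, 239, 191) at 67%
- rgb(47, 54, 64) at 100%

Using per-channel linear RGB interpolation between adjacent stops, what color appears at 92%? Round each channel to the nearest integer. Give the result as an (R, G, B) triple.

(93, 99, 95)

92% lies between the 67% and 100% stops, so the local fraction is t = (92 − 67)/(100 − 67) = 25/33 ≈ 0.7576.
R = 238 + 0.7576 × (47 − 238) = 93.298 → 93
G = 239 + 0.7576 × (54 − 239) = 98.844 → 99
B = 191 + 0.7576 × (64 − 191) = 94.785 → 95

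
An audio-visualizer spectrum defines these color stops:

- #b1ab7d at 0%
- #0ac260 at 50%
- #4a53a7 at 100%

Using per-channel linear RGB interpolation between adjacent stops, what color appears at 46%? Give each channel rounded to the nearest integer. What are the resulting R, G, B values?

46% lies between the 0% and 50% stops, so the local fraction is t = (46 − 0)/(50 − 0) = 46/50 ≈ 0.92.
#b1ab7d → (177, 171, 125); #0ac260 → (10, 194, 96).
R = 177 + 0.92 × (10 − 177) = 23.36 → 23
G = 171 + 0.92 × (194 − 171) = 192.16 → 192
B = 125 + 0.92 × (96 − 125) = 98.32 → 98

(23, 192, 98)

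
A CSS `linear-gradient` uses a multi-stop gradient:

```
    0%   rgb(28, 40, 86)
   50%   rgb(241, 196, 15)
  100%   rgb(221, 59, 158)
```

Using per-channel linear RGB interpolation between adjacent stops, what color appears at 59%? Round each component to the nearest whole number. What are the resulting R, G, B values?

59% lies between the 50% and 100% stops, so the local fraction is t = (59 − 50)/(100 − 50) = 9/50 ≈ 0.18.
R = 241 + 0.18 × (221 − 241) = 237.4 → 237
G = 196 + 0.18 × (59 − 196) = 171.34 → 171
B = 15 + 0.18 × (158 − 15) = 40.74 → 41

(237, 171, 41)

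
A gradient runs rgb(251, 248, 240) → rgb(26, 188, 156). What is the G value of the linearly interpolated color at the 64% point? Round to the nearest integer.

G = 248 + 0.64 × (188 − 248) = 209.6 → 210

210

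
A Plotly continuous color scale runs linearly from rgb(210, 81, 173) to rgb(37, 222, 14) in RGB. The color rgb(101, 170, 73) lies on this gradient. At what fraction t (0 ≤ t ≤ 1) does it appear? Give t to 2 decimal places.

Invert the lerp on the R channel (largest span, 173): t = (101 − 210) / (37 − 210) = -109/-173 = 0.63006.
Check on G: (170 − 81)/(222 − 81) = 0.6312 ✓

0.63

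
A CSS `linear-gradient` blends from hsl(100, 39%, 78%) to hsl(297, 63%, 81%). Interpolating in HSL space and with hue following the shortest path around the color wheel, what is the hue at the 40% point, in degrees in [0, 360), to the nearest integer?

35

Hue: 297 − 100 = 197°, but |197| > 180 so the shorter arc goes the other way: Δh = 197 − 360 = -163°.
H = 100 + 0.4 × (-163) = 34.8 → 35°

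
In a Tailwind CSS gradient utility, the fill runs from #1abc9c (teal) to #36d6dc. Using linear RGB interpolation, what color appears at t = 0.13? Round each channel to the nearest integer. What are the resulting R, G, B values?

#1abc9c → (26, 188, 156); #36d6dc → (54, 214, 220).
R = 26 + 0.13 × (54 − 26) = 26 + 0.13 × 28 = 29.64 → 30
G = 188 + 0.13 × (214 − 188) = 188 + 0.13 × 26 = 191.38 → 191
B = 156 + 0.13 × (220 − 156) = 156 + 0.13 × 64 = 164.32 → 164
So the blended color is (30, 191, 164), about #1ebfa4.

(30, 191, 164)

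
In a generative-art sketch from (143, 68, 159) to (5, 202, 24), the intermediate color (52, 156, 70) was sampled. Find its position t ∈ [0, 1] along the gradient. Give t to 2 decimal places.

0.66

Invert the lerp on the R channel (largest span, 138): t = (52 − 143) / (5 − 143) = -91/-138 = 0.65942.
Check on G: (156 − 68)/(202 − 68) = 0.6567 ✓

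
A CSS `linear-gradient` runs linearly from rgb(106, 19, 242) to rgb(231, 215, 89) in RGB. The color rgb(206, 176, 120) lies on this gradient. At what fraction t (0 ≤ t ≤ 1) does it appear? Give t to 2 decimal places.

0.80

Invert the lerp on the G channel (largest span, 196): t = (176 − 19) / (215 − 19) = 157/196 = 0.80102.
Check on R: (206 − 106)/(231 − 106) = 0.8 ✓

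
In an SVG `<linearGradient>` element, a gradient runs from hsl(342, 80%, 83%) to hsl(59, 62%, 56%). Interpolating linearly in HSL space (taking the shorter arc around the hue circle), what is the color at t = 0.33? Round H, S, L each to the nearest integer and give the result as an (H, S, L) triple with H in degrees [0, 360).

(7, 74, 74)

Hue: 59 − 342 = -283°, but |-283| > 180 so the shorter arc goes the other way: Δh = -283 + 360 = 77°.
H = 342 + 0.33 × (77) = 367.41 → 367 → 367 mod 360 = 7°
S = 80 + 0.33 × (62 − 80) = 74.06 → 74%
L = 83 + 0.33 × (56 − 83) = 74.09 → 74%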